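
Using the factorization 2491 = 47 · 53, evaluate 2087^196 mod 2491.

Mod 47: 2087 ≡ 19; by Fermat, exponent reduces to 196 mod 46 = 12; 19^12 ≡ 34 (mod 47).
Mod 53: 2087 ≡ 20; by Fermat, exponent reduces to 196 mod 52 = 40; 20^40 ≡ 36 (mod 53).
Combine by CRT: x ≡ 34 (mod 47), x ≡ 36 (mod 53) ⇒ x ≡ 1679 (mod 2491).

1679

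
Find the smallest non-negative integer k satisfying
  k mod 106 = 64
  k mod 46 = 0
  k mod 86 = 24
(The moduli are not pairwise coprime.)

63664

gcd(106, 46) = 2 and 2 | (0 − 64), so the pair is consistent; merging gives k ≡ 276 (mod 2438), where 2438 = lcm(106, 46).
gcd(2438, 86) = 2 and 2 | (24 − 276), so the pair is consistent; merging gives k ≡ 63664 (mod 104834), where 104834 = lcm(2438, 86).
The solution is unique modulo lcm(106, 46, 86) = 104834.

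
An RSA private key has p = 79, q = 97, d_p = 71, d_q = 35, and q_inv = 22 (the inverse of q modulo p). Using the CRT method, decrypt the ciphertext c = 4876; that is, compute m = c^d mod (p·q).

m₁ = c^(d_p) mod p: c ≡ 57 (mod 79), and 57^71 mod 79 = 27.
m₂ = c^(d_q) mod q: c ≡ 26 (mod 97), and 26^35 mod 97 = 92.
h = q_inv·(m₁ − m₂) mod p = 22·(27 − 92) mod 79 = 71.
m = m₂ + h·q = 92 + 71·97 = 6979.

6979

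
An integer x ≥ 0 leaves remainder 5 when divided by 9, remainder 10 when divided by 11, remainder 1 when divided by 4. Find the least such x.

The moduli are pairwise coprime; N = 9·11·4 = 396.
N/9 = 44; 44 ≡ 8 (mod 9); 8·8 ≡ 1, so inverse 8.
N/11 = 36; 36 ≡ 3 (mod 11); 3·4 ≡ 1, so inverse 4.
N/4 = 99; 99 ≡ 3 (mod 4); 3·3 ≡ 1, so inverse 3.
x ≡ 5·44·8 + 10·36·4 + 1·99·3 = 3497.
3497 mod 396 = 329.

329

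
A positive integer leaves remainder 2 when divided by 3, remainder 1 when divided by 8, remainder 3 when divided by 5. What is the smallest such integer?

The moduli are pairwise coprime; N = 3·8·5 = 120.
N/3 = 40; 40 ≡ 1 (mod 3), inverse 1.
N/8 = 15; 15 ≡ 7 (mod 8); 7·7 ≡ 1, so inverse 7.
N/5 = 24; 24 ≡ 4 (mod 5); 4·4 ≡ 1, so inverse 4.
k ≡ 2·40·1 + 1·15·7 + 3·24·4 = 473.
473 mod 120 = 113.

113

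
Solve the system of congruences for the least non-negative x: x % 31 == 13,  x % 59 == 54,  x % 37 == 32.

The moduli are pairwise coprime; N = 31·59·37 = 67673.
N/31 = 2183; 2183 ≡ 13 (mod 31); 13·12 ≡ 1, so inverse 12.
N/59 = 1147; 1147 ≡ 26 (mod 59); 26·25 ≡ 1, so inverse 25.
N/37 = 1829; 1829 ≡ 16 (mod 37); 16·7 ≡ 1, so inverse 7.
x ≡ 13·2183·12 + 54·1147·25 + 32·1829·7 = 2298694.
2298694 mod 67673 = 65485.

65485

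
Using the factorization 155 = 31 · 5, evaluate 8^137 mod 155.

33

Mod 31: 8 ≡ 8; by Fermat, exponent reduces to 137 mod 30 = 17; 8^17 ≡ 2 (mod 31).
Mod 5: 8 ≡ 3; by Fermat, exponent reduces to 137 mod 4 = 1; 3^1 ≡ 3 (mod 5).
Combine by CRT: x ≡ 2 (mod 31), x ≡ 3 (mod 5) ⇒ x ≡ 33 (mod 155).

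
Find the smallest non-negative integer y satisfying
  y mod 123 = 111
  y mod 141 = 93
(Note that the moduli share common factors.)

gcd(123, 141) = 3 and 3 | (93 − 111), so the pair is consistent; merging gives y ≡ 234 (mod 5781), where 5781 = lcm(123, 141).
The solution is unique modulo lcm(123, 141) = 5781.

234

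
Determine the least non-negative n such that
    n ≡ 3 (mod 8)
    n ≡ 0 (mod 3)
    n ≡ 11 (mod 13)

219

Combine the congruences pairwise.
From n ≡ 3 (mod 8) write n = 3 + 8t. Substituting into n ≡ 0 (mod 3) gives 8t ≡ 0 (mod 3), and since 2⁻¹ ≡ 2 (mod 3), t ≡ 0. Hence n ≡ 3 + 8·0 = 3 (mod 24).
From n ≡ 3 (mod 24) write n = 3 + 24t. Substituting into n ≡ 11 (mod 13) gives 24t ≡ 8 (mod 13), and since 11⁻¹ ≡ 6 (mod 13), t ≡ 9. Hence n ≡ 3 + 24·9 = 219 (mod 312).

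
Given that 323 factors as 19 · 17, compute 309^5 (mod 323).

Mod 19: 309 ≡ 5; 5^5 ≡ 9 (mod 19).
Mod 17: 309 ≡ 3; 3^5 ≡ 5 (mod 17).
Combine by CRT: x ≡ 9 (mod 19), x ≡ 5 (mod 17) ⇒ x ≡ 294 (mod 323).

294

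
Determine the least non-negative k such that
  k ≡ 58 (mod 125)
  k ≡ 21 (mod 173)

Combine the congruences pairwise.
From k ≡ 58 (mod 125) write k = 58 + 125t. Substituting into k ≡ 21 (mod 173) gives 125t ≡ 136 (mod 173), and since 125⁻¹ ≡ 18 (mod 173), t ≡ 26. Hence k ≡ 58 + 125·26 = 3308 (mod 21625).

3308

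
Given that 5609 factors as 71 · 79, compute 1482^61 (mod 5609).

1808

Mod 71: 1482 ≡ 62; 62^61 ≡ 33 (mod 71).
Mod 79: 1482 ≡ 60; 60^61 ≡ 70 (mod 79).
Combine by CRT: x ≡ 33 (mod 71), x ≡ 70 (mod 79) ⇒ x ≡ 1808 (mod 5609).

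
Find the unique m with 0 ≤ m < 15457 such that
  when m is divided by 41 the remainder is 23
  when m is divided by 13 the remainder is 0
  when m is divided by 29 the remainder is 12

From m ≡ 23 (mod 41) write m = 23 + 41t. Substituting into m ≡ 0 (mod 13) gives 41t ≡ 3 (mod 13), and since 2⁻¹ ≡ 7 (mod 13), t ≡ 8. Hence m ≡ 23 + 41·8 = 351 (mod 533).
From m ≡ 351 (mod 533) write m = 351 + 533t. Substituting into m ≡ 12 (mod 29) gives 533t ≡ 9 (mod 29), and since 11⁻¹ ≡ 8 (mod 29), t ≡ 14. Hence m ≡ 351 + 533·14 = 7813 (mod 15457).

7813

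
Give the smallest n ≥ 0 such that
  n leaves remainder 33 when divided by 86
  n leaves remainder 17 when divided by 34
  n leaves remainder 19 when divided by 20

Combine the congruences pairwise.
gcd(86, 34) = 2 and 2 | (17 − 33), so the pair is consistent; merging gives n ≡ 119 (mod 1462), where 1462 = lcm(86, 34).
gcd(1462, 20) = 2 and 2 | (19 − 119), so the pair is consistent; merging gives n ≡ 119 (mod 14620), where 14620 = lcm(1462, 20).
The solution is unique modulo lcm(86, 34, 20) = 14620.

119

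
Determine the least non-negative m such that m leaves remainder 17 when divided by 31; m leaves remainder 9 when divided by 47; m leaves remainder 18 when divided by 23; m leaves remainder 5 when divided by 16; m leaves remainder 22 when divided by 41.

The moduli are pairwise coprime; N = 31·47·23·16·41 = 21983216.
N/31 = 709136; 709136 ≡ 11 (mod 31); 11·17 ≡ 1, so inverse 17.
N/47 = 467728; 467728 ≡ 31 (mod 47); 31·44 ≡ 1, so inverse 44.
N/23 = 955792; 955792 ≡ 4 (mod 23); 4·6 ≡ 1, so inverse 6.
N/16 = 1373951; 1373951 ≡ 15 (mod 16); 15·15 ≡ 1, so inverse 15.
N/41 = 536176; 536176 ≡ 19 (mod 41); 19·13 ≡ 1, so inverse 13.
m ≡ 17·709136·17 + 9·467728·44 + 18·955792·6 + 5·1373951·15 + 22·536176·13 = 749778789.
749778789 mod 21983216 = 2349445.

2349445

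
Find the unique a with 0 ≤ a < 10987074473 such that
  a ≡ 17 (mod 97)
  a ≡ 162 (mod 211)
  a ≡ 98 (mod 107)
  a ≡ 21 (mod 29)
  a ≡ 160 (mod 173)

From a ≡ 17 (mod 97) write a = 17 + 97t. Substituting into a ≡ 162 (mod 211) gives 97t ≡ 145 (mod 211), and since 97⁻¹ ≡ 124 (mod 211), t ≡ 45. Hence a ≡ 17 + 97·45 = 4382 (mod 20467).
From a ≡ 4382 (mod 20467) write a = 4382 + 20467t. Substituting into a ≡ 98 (mod 107) gives 20467t ≡ 103 (mod 107), and since 30⁻¹ ≡ 25 (mod 107), t ≡ 7. Hence a ≡ 4382 + 20467·7 = 147651 (mod 2189969).
From a ≡ 147651 (mod 2189969) write a = 147651 + 2189969t. Substituting into a ≡ 21 (mod 29) gives 2189969t ≡ 9 (mod 29), and since 5⁻¹ ≡ 6 (mod 29), t ≡ 25. Hence a ≡ 147651 + 2189969·25 = 54896876 (mod 63509101).
From a ≡ 54896876 (mod 63509101) write a = 54896876 + 63509101t. Substituting into a ≡ 160 (mod 173) gives 63509101t ≡ 163 (mod 173), and since 109⁻¹ ≡ 100 (mod 173), t ≡ 38. Hence a ≡ 54896876 + 63509101·38 = 2468242714 (mod 10987074473).

2468242714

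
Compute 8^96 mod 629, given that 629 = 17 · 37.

1

Mod 17: 8 ≡ 8; since 16 | 96, by Fermat 8^96 ≡ 1 (mod 17).
Mod 37: 8 ≡ 8; by Fermat, exponent reduces to 96 mod 36 = 24; 8^24 ≡ 1 (mod 37).
Combine by CRT: x ≡ 1 (mod 17), x ≡ 1 (mod 37) ⇒ x ≡ 1 (mod 629).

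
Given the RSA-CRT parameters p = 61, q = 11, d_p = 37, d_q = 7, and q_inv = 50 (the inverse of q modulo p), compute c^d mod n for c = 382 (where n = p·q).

m₁ = c^(d_p) mod p: c ≡ 16 (mod 61), and 16^37 mod 61 = 15.
m₂ = c^(d_q) mod q: c ≡ 8 (mod 11), and 8^7 mod 11 = 2.
h = q_inv·(m₁ − m₂) mod p = 50·(15 − 2) mod 61 = 40.
m = m₂ + h·q = 2 + 40·11 = 442.

442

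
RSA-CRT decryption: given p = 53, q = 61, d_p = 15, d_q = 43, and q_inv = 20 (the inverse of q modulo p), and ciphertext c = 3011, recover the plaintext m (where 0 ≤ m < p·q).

m₁ = c^(d_p) mod p: c ≡ 43 (mod 53), and 43^15 mod 53 = 6.
m₂ = c^(d_q) mod q: c ≡ 22 (mod 61), and 22^43 mod 61 = 15.
h = q_inv·(m₁ − m₂) mod p = 20·(6 − 15) mod 53 = 32.
m = m₂ + h·q = 15 + 32·61 = 1967.

1967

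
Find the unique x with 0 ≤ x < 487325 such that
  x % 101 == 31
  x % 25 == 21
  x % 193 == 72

The moduli are pairwise coprime; N = 101·25·193 = 487325.
N/101 = 4825; 4825 ≡ 78 (mod 101); 78·79 ≡ 1, so inverse 79.
N/25 = 19493; 19493 ≡ 18 (mod 25); 18·7 ≡ 1, so inverse 7.
N/193 = 2525; 2525 ≡ 16 (mod 193); 16·181 ≡ 1, so inverse 181.
x ≡ 31·4825·79 + 21·19493·7 + 72·2525·181 = 47587696.
47587696 mod 487325 = 317171.

317171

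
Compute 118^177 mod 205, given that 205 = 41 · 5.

Mod 41: 118 ≡ 36; by Fermat, exponent reduces to 177 mod 40 = 17; 36^17 ≡ 20 (mod 41).
Mod 5: 118 ≡ 3; by Fermat, exponent reduces to 177 mod 4 = 1; 3^1 ≡ 3 (mod 5).
Combine by CRT: x ≡ 20 (mod 41), x ≡ 3 (mod 5) ⇒ x ≡ 143 (mod 205).

143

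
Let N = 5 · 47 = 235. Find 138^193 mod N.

Mod 5: 138 ≡ 3; by Fermat, exponent reduces to 193 mod 4 = 1; 3^1 ≡ 3 (mod 5).
Mod 47: 138 ≡ 44; by Fermat, exponent reduces to 193 mod 46 = 9; 44^9 ≡ 10 (mod 47).
Combine by CRT: x ≡ 3 (mod 5), x ≡ 10 (mod 47) ⇒ x ≡ 198 (mod 235).

198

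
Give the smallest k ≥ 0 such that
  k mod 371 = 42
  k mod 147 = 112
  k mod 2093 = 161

Combine the congruences pairwise.
gcd(371, 147) = 7 and 7 | (112 − 42), so the pair is consistent; merging gives k ≡ 7462 (mod 7791), where 7791 = lcm(371, 147).
gcd(7791, 2093) = 7 and 7 | (161 − 7462), so the pair is consistent; merging gives k ≡ 498295 (mod 2329509), where 2329509 = lcm(7791, 2093).
The solution is unique modulo lcm(371, 147, 2093) = 2329509.

498295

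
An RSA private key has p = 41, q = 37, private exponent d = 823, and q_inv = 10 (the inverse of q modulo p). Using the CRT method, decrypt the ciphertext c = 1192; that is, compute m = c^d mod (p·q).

d_p = d mod (p−1) = 823 mod 40 = 23; d_q = d mod (q−1) = 31.
m₁ = c^(d_p) mod p: c ≡ 3 (mod 41), and 3^23 mod 41 = 14.
m₂ = c^(d_q) mod q: c ≡ 8 (mod 37), and 8^31 mod 37 = 29.
h = q_inv·(m₁ − m₂) mod p = 10·(14 − 29) mod 41 = 14.
m = m₂ + h·q = 29 + 14·37 = 547.

547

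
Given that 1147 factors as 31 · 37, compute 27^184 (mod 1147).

Mod 31: 27 ≡ 27; by Fermat, exponent reduces to 184 mod 30 = 4; 27^4 ≡ 8 (mod 31).
Mod 37: 27 ≡ 27; by Fermat, exponent reduces to 184 mod 36 = 4; 27^4 ≡ 10 (mod 37).
Combine by CRT: x ≡ 8 (mod 31), x ≡ 10 (mod 37) ⇒ x ≡ 380 (mod 1147).

380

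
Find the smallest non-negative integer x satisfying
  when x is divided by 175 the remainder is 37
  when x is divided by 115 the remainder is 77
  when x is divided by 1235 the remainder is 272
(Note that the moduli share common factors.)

79312

gcd(175, 115) = 5 and 5 | (77 − 37), so the pair is consistent; merging gives x ≡ 2837 (mod 4025), where 4025 = lcm(175, 115).
gcd(4025, 1235) = 5 and 5 | (272 − 2837), so the pair is consistent; merging gives x ≡ 79312 (mod 994175), where 994175 = lcm(4025, 1235).
The solution is unique modulo lcm(175, 115, 1235) = 994175.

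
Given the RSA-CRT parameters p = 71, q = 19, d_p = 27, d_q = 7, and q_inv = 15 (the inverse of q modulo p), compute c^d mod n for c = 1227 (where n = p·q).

600

m₁ = c^(d_p) mod p: c ≡ 20 (mod 71), and 20^27 mod 71 = 32.
m₂ = c^(d_q) mod q: c ≡ 11 (mod 19), and 11^7 mod 19 = 11.
h = q_inv·(m₁ − m₂) mod p = 15·(32 − 11) mod 71 = 31.
m = m₂ + h·q = 11 + 31·19 = 600.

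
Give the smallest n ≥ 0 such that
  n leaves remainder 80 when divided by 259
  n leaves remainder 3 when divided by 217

Combine the congruences pairwise.
gcd(259, 217) = 7 and 7 | (3 − 80), so the pair is consistent; merging gives n ≡ 6296 (mod 8029), where 8029 = lcm(259, 217).
The solution is unique modulo lcm(259, 217) = 8029.

6296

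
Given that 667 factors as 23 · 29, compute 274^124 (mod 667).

284

Mod 23: 274 ≡ 21; by Fermat, exponent reduces to 124 mod 22 = 14; 21^14 ≡ 8 (mod 23).
Mod 29: 274 ≡ 13; by Fermat, exponent reduces to 124 mod 28 = 12; 13^12 ≡ 23 (mod 29).
Combine by CRT: x ≡ 8 (mod 23), x ≡ 23 (mod 29) ⇒ x ≡ 284 (mod 667).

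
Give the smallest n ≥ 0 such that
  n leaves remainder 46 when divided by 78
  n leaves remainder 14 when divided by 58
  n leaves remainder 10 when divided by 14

gcd(78, 58) = 2 and 2 | (14 − 46), so the pair is consistent; merging gives n ≡ 826 (mod 2262), where 2262 = lcm(78, 58).
gcd(2262, 14) = 2 and 2 | (10 − 826), so the pair is consistent; merging gives n ≡ 7612 (mod 15834), where 15834 = lcm(2262, 14).
The solution is unique modulo lcm(78, 58, 14) = 15834.

7612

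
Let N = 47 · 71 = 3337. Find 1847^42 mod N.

Mod 47: 1847 ≡ 14; 14^42 ≡ 36 (mod 47).
Mod 71: 1847 ≡ 1; 1^42 ≡ 1 (mod 71).
Combine by CRT: x ≡ 36 (mod 47), x ≡ 1 (mod 71) ⇒ x ≡ 1634 (mod 3337).

1634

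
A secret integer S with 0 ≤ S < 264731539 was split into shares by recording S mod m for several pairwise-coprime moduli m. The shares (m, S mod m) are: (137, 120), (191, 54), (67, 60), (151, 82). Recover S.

29801593

The moduli are pairwise coprime; N = 137·191·67·151 = 264731539.
N/137 = 1932347; 1932347 ≡ 99 (mod 137); 99·18 ≡ 1, so inverse 18.
N/191 = 1386029; 1386029 ≡ 133 (mod 191); 133·135 ≡ 1, so inverse 135.
N/67 = 3951217; 3951217 ≡ 26 (mod 67); 26·49 ≡ 1, so inverse 49.
N/151 = 1753189; 1753189 ≡ 79 (mod 151); 79·65 ≡ 1, so inverse 65.
S ≡ 120·1932347·18 + 54·1386029·135 + 60·3951217·49 + 82·1753189·65 = 35239096280.
35239096280 mod 264731539 = 29801593.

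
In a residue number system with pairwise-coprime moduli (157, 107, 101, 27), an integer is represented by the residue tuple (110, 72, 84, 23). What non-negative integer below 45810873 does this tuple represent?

The moduli are pairwise coprime; N = 157·107·101·27 = 45810873.
N/157 = 291789; 291789 ≡ 83 (mod 157); 83·70 ≡ 1, so inverse 70.
N/107 = 428139; 428139 ≡ 32 (mod 107); 32·97 ≡ 1, so inverse 97.
N/101 = 453573; 453573 ≡ 83 (mod 101); 83·28 ≡ 1, so inverse 28.
N/27 = 1696699; 1696699 ≡ 19 (mod 27); 19·10 ≡ 1, so inverse 10.
x ≡ 110·291789·70 + 72·428139·97 + 84·453573·28 + 23·1696699·10 = 6693942542.
6693942542 mod 45810873 = 5555084.

5555084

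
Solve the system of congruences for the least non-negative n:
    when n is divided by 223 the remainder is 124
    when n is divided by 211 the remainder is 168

From n ≡ 124 (mod 223) write n = 124 + 223t. Substituting into n ≡ 168 (mod 211) gives 223t ≡ 44 (mod 211), and since 12⁻¹ ≡ 88 (mod 211), t ≡ 74. Hence n ≡ 124 + 223·74 = 16626 (mod 47053).

16626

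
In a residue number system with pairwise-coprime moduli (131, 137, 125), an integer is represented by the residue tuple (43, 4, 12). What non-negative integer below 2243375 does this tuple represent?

45762

The moduli are pairwise coprime; N = 131·137·125 = 2243375.
N/131 = 17125; 17125 ≡ 95 (mod 131); 95·40 ≡ 1, so inverse 40.
N/137 = 16375; 16375 ≡ 72 (mod 137); 72·59 ≡ 1, so inverse 59.
N/125 = 17947; 17947 ≡ 72 (mod 125); 72·33 ≡ 1, so inverse 33.
x ≡ 43·17125·40 + 4·16375·59 + 12·17947·33 = 40426512.
40426512 mod 2243375 = 45762.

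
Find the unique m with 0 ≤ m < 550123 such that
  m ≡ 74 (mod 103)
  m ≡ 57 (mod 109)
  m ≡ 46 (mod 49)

The moduli are pairwise coprime; N = 103·109·49 = 550123.
N/103 = 5341; 5341 ≡ 88 (mod 103); 88·48 ≡ 1, so inverse 48.
N/109 = 5047; 5047 ≡ 33 (mod 109); 33·76 ≡ 1, so inverse 76.
N/49 = 11227; 11227 ≡ 6 (mod 49); 6·41 ≡ 1, so inverse 41.
m ≡ 74·5341·48 + 57·5047·76 + 46·11227·41 = 62008958.
62008958 mod 550123 = 395182.

395182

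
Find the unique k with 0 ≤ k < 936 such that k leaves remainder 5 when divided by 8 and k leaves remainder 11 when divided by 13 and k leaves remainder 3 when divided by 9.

From k ≡ 5 (mod 8) write k = 5 + 8t. Substituting into k ≡ 11 (mod 13) gives 8t ≡ 6 (mod 13), and since 8⁻¹ ≡ 5 (mod 13), t ≡ 4. Hence k ≡ 5 + 8·4 = 37 (mod 104).
From k ≡ 37 (mod 104) write k = 37 + 104t. Substituting into k ≡ 3 (mod 9) gives 104t ≡ 2 (mod 9), and since 5⁻¹ ≡ 2 (mod 9), t ≡ 4. Hence k ≡ 37 + 104·4 = 453 (mod 936).

453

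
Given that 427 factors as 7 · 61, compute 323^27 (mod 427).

211

Mod 7: 323 ≡ 1; by Fermat, exponent reduces to 27 mod 6 = 3; 1^3 ≡ 1 (mod 7).
Mod 61: 323 ≡ 18; 18^27 ≡ 28 (mod 61).
Combine by CRT: x ≡ 1 (mod 7), x ≡ 28 (mod 61) ⇒ x ≡ 211 (mod 427).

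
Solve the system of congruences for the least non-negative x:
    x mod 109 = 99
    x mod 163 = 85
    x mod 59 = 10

From x ≡ 99 (mod 109) write x = 99 + 109t. Substituting into x ≡ 85 (mod 163) gives 109t ≡ 149 (mod 163), and since 109⁻¹ ≡ 3 (mod 163), t ≡ 121. Hence x ≡ 99 + 109·121 = 13288 (mod 17767).
From x ≡ 13288 (mod 17767) write x = 13288 + 17767t. Substituting into x ≡ 10 (mod 59) gives 17767t ≡ 56 (mod 59), and since 8⁻¹ ≡ 37 (mod 59), t ≡ 7. Hence x ≡ 13288 + 17767·7 = 137657 (mod 1048253).

137657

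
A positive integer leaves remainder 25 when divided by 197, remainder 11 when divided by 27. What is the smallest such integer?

From N ≡ 25 (mod 197) write N = 25 + 197t. Substituting into N ≡ 11 (mod 27) gives 197t ≡ 13 (mod 27), and since 8⁻¹ ≡ 17 (mod 27), t ≡ 5. Hence N ≡ 25 + 197·5 = 1010 (mod 5319).

1010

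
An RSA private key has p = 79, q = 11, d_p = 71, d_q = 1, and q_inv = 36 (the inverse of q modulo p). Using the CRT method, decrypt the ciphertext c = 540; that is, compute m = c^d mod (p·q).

276

m₁ = c^(d_p) mod p: c ≡ 66 (mod 79), and 66^71 mod 79 = 39.
m₂ = c^(d_q) mod q: c ≡ 1 (mod 11), and 1^1 mod 11 = 1.
h = q_inv·(m₁ − m₂) mod p = 36·(39 − 1) mod 79 = 25.
m = m₂ + h·q = 1 + 25·11 = 276.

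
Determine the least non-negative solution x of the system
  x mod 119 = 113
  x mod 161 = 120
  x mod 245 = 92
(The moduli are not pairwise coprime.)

gcd(119, 161) = 7 and 7 | (120 − 113), so the pair is consistent; merging gives x ≡ 2374 (mod 2737), where 2737 = lcm(119, 161).
gcd(2737, 245) = 7 and 7 | (92 − 2374), so the pair is consistent; merging gives x ≡ 13322 (mod 95795), where 95795 = lcm(2737, 245).
The solution is unique modulo lcm(119, 161, 245) = 95795.

13322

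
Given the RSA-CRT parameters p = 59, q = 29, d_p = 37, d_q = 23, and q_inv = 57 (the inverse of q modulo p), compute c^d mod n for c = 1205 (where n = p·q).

314

m₁ = c^(d_p) mod p: c ≡ 25 (mod 59), and 25^37 mod 59 = 19.
m₂ = c^(d_q) mod q: c ≡ 16 (mod 29), and 16^23 mod 29 = 24.
h = q_inv·(m₁ − m₂) mod p = 57·(19 − 24) mod 59 = 10.
m = m₂ + h·q = 24 + 10·29 = 314.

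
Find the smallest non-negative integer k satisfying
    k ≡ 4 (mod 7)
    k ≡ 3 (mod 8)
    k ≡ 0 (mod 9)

From k ≡ 4 (mod 7) write k = 4 + 7t. Substituting into k ≡ 3 (mod 8) gives 7t ≡ 7 (mod 8), and since 7⁻¹ ≡ 7 (mod 8), t ≡ 1. Hence k ≡ 4 + 7·1 = 11 (mod 56).
From k ≡ 11 (mod 56) write k = 11 + 56t. Substituting into k ≡ 0 (mod 9) gives 56t ≡ 7 (mod 9), and since 2⁻¹ ≡ 5 (mod 9), t ≡ 8. Hence k ≡ 11 + 56·8 = 459 (mod 504).

459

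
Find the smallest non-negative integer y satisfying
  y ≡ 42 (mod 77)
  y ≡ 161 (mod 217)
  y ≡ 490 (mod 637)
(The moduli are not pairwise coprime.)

gcd(77, 217) = 7 and 7 | (161 − 42), so the pair is consistent; merging gives y ≡ 812 (mod 2387), where 2387 = lcm(77, 217).
gcd(2387, 637) = 7 and 7 | (490 − 812), so the pair is consistent; merging gives y ≡ 5586 (mod 217217), where 217217 = lcm(2387, 637).
The solution is unique modulo lcm(77, 217, 637) = 217217.

5586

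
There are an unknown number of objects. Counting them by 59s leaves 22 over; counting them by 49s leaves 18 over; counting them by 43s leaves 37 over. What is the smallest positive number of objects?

Combine the congruences pairwise.
From N ≡ 22 (mod 59) write N = 22 + 59t. Substituting into N ≡ 18 (mod 49) gives 59t ≡ 45 (mod 49), and since 10⁻¹ ≡ 5 (mod 49), t ≡ 29. Hence N ≡ 22 + 59·29 = 1733 (mod 2891).
From N ≡ 1733 (mod 2891) write N = 1733 + 2891t. Substituting into N ≡ 37 (mod 43) gives 2891t ≡ 24 (mod 43), and since 10⁻¹ ≡ 13 (mod 43), t ≡ 11. Hence N ≡ 1733 + 2891·11 = 33534 (mod 124313).

33534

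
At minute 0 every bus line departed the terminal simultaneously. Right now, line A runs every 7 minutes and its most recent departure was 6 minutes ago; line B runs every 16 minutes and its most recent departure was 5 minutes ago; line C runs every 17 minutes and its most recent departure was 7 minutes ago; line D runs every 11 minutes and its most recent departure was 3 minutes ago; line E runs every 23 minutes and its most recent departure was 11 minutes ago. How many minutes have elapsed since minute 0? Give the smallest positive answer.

131893

The moduli are pairwise coprime; N = 7·16·17·11·23 = 481712.
N/7 = 68816; 68816 ≡ 6 (mod 7); 6·6 ≡ 1, so inverse 6.
N/16 = 30107; 30107 ≡ 11 (mod 16); 11·3 ≡ 1, so inverse 3.
N/17 = 28336; 28336 ≡ 14 (mod 17); 14·11 ≡ 1, so inverse 11.
N/11 = 43792; 43792 ≡ 1 (mod 11), inverse 1.
N/23 = 20944; 20944 ≡ 14 (mod 23); 14·5 ≡ 1, so inverse 5.
t ≡ 6·68816·6 + 5·30107·3 + 7·28336·11 + 3·43792·1 + 11·20944·5 = 6394149.
6394149 mod 481712 = 131893.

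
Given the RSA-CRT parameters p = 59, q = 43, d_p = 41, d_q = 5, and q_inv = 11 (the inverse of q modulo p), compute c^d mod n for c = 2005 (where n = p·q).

m₁ = c^(d_p) mod p: c ≡ 58 (mod 59), and 58^41 mod 59 = 58.
m₂ = c^(d_q) mod q: c ≡ 27 (mod 43), and 27^5 mod 43 = 22.
h = q_inv·(m₁ − m₂) mod p = 11·(58 − 22) mod 59 = 42.
m = m₂ + h·q = 22 + 42·43 = 1828.

1828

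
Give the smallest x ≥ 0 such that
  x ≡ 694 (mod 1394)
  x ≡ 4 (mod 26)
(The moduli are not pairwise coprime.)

gcd(1394, 26) = 2 and 2 | (4 − 694), so the pair is consistent; merging gives x ≡ 6270 (mod 18122), where 18122 = lcm(1394, 26).
The solution is unique modulo lcm(1394, 26) = 18122.

6270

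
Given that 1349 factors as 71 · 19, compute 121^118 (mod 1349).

Mod 71: 121 ≡ 50; by Fermat, exponent reduces to 118 mod 70 = 48; 50^48 ≡ 64 (mod 71).
Mod 19: 121 ≡ 7; by Fermat, exponent reduces to 118 mod 18 = 10; 7^10 ≡ 7 (mod 19).
Combine by CRT: x ≡ 64 (mod 71), x ≡ 7 (mod 19) ⇒ x ≡ 64 (mod 1349).

64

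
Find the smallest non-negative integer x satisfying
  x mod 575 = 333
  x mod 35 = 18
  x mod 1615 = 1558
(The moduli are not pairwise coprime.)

905958

gcd(575, 35) = 5 and 5 | (18 − 333), so the pair is consistent; merging gives x ≡ 333 (mod 4025), where 4025 = lcm(575, 35).
gcd(4025, 1615) = 5 and 5 | (1558 − 333), so the pair is consistent; merging gives x ≡ 905958 (mod 1300075), where 1300075 = lcm(4025, 1615).
The solution is unique modulo lcm(575, 35, 1615) = 1300075.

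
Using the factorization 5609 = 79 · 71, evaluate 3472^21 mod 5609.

Mod 79: 3472 ≡ 75; 75^21 ≡ 71 (mod 79).
Mod 71: 3472 ≡ 64; 64^21 ≡ 25 (mod 71).
Combine by CRT: x ≡ 71 (mod 79), x ≡ 25 (mod 71) ⇒ x ≡ 1019 (mod 5609).

1019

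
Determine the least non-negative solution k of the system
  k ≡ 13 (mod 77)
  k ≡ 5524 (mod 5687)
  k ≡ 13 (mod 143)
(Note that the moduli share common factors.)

68081

gcd(77, 5687) = 11 and 11 | (5524 − 13), so the pair is consistent; merging gives k ≡ 28272 (mod 39809), where 39809 = lcm(77, 5687).
gcd(39809, 143) = 11 and 11 | (13 − 28272), so the pair is consistent; merging gives k ≡ 68081 (mod 517517), where 517517 = lcm(39809, 143).
The solution is unique modulo lcm(77, 5687, 143) = 517517.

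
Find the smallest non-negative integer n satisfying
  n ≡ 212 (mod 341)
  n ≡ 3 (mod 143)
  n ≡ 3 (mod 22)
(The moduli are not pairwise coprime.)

6009

Combine the congruences pairwise.
gcd(341, 143) = 11 and 11 | (3 − 212), so the pair is consistent; merging gives n ≡ 1576 (mod 4433), where 4433 = lcm(341, 143).
gcd(4433, 22) = 11 and 11 | (3 − 1576), so the pair is consistent; merging gives n ≡ 6009 (mod 8866), where 8866 = lcm(4433, 22).
The solution is unique modulo lcm(341, 143, 22) = 8866.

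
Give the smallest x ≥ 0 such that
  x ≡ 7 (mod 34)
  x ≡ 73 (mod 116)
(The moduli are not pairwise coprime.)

653

gcd(34, 116) = 2 and 2 | (73 − 7), so the pair is consistent; merging gives x ≡ 653 (mod 1972), where 1972 = lcm(34, 116).
The solution is unique modulo lcm(34, 116) = 1972.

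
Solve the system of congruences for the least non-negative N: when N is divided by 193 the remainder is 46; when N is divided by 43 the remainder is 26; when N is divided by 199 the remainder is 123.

The moduli are pairwise coprime; M = 193·43·199 = 1651501.
M/193 = 8557; 8557 ≡ 65 (mod 193); 65·98 ≡ 1, so inverse 98.
M/43 = 38407; 38407 ≡ 8 (mod 43); 8·27 ≡ 1, so inverse 27.
M/199 = 8299; 8299 ≡ 140 (mod 199); 140·172 ≡ 1, so inverse 172.
N ≡ 46·8557·98 + 26·38407·27 + 123·8299·172 = 241110314.
241110314 mod 1651501 = 1642669.

1642669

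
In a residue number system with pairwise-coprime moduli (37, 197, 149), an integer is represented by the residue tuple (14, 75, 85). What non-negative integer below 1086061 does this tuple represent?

The moduli are pairwise coprime; N = 37·197·149 = 1086061.
N/37 = 29353; 29353 ≡ 12 (mod 37); 12·34 ≡ 1, so inverse 34.
N/197 = 5513; 5513 ≡ 194 (mod 197); 194·131 ≡ 1, so inverse 131.
N/149 = 7289; 7289 ≡ 137 (mod 149); 137·62 ≡ 1, so inverse 62.
x ≡ 14·29353·34 + 75·5513·131 + 85·7289·62 = 106550283.
106550283 mod 1086061 = 116305.

116305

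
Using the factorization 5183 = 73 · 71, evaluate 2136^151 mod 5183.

901

Mod 73: 2136 ≡ 19; by Fermat, exponent reduces to 151 mod 72 = 7; 19^7 ≡ 25 (mod 73).
Mod 71: 2136 ≡ 6; by Fermat, exponent reduces to 151 mod 70 = 11; 6^11 ≡ 49 (mod 71).
Combine by CRT: x ≡ 25 (mod 73), x ≡ 49 (mod 71) ⇒ x ≡ 901 (mod 5183).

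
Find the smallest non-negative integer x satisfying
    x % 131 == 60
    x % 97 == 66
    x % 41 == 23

244506

The moduli are pairwise coprime; N = 131·97·41 = 520987.
N/131 = 3977; 3977 ≡ 47 (mod 131); 47·92 ≡ 1, so inverse 92.
N/97 = 5371; 5371 ≡ 36 (mod 97); 36·62 ≡ 1, so inverse 62.
N/41 = 12707; 12707 ≡ 38 (mod 41); 38·27 ≡ 1, so inverse 27.
x ≡ 60·3977·92 + 66·5371·62 + 23·12707·27 = 51822219.
51822219 mod 520987 = 244506.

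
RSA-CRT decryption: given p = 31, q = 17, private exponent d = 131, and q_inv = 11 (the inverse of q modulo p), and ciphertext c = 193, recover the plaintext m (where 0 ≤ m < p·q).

d_p = d mod (p−1) = 131 mod 30 = 11; d_q = d mod (q−1) = 3.
m₁ = c^(d_p) mod p: c ≡ 7 (mod 31), and 7^11 mod 31 = 20.
m₂ = c^(d_q) mod q: c ≡ 6 (mod 17), and 6^3 mod 17 = 12.
h = q_inv·(m₁ − m₂) mod p = 11·(20 − 12) mod 31 = 26.
m = m₂ + h·q = 12 + 26·17 = 454.

454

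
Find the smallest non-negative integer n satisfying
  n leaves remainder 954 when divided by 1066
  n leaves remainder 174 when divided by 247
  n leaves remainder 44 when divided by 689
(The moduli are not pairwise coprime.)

gcd(1066, 247) = 13 and 13 | (174 − 954), so the pair is consistent; merging gives n ≡ 10548 (mod 20254), where 20254 = lcm(1066, 247).
gcd(20254, 689) = 13 and 13 | (44 − 10548), so the pair is consistent; merging gives n ≡ 253596 (mod 1073462), where 1073462 = lcm(20254, 689).
The solution is unique modulo lcm(1066, 247, 689) = 1073462.

253596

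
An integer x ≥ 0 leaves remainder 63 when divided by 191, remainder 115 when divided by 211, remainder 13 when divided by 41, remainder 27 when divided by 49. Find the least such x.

10663211

The moduli are pairwise coprime; N = 191·211·41·49 = 80964709.
N/191 = 423899; 423899 ≡ 70 (mod 191); 70·161 ≡ 1, so inverse 161.
N/211 = 383719; 383719 ≡ 121 (mod 211); 121·143 ≡ 1, so inverse 143.
N/41 = 1974749; 1974749 ≡ 25 (mod 41); 25·23 ≡ 1, so inverse 23.
N/49 = 1652341; 1652341 ≡ 12 (mod 49); 12·45 ≡ 1, so inverse 45.
x ≡ 63·423899·161 + 115·383719·143 + 13·1974749·23 + 27·1652341·45 = 13207910778.
13207910778 mod 80964709 = 10663211.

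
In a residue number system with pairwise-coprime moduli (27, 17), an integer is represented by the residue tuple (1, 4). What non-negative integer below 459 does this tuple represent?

55

Combine the congruences pairwise.
From x ≡ 1 (mod 27) write x = 1 + 27t. Substituting into x ≡ 4 (mod 17) gives 27t ≡ 3 (mod 17), and since 10⁻¹ ≡ 12 (mod 17), t ≡ 2. Hence x ≡ 1 + 27·2 = 55 (mod 459).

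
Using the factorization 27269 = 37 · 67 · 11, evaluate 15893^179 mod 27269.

10114

Mod 37: 15893 ≡ 20; by Fermat, exponent reduces to 179 mod 36 = 35; 20^35 ≡ 13 (mod 37).
Mod 67: 15893 ≡ 14; by Fermat, exponent reduces to 179 mod 66 = 47; 14^47 ≡ 64 (mod 67).
Mod 11: 15893 ≡ 9; by Fermat, exponent reduces to 179 mod 10 = 9; 9^9 ≡ 5 (mod 11).
Combine by CRT: x ≡ 13 (mod 37), x ≡ 64 (mod 67), x ≡ 5 (mod 11) ⇒ x ≡ 10114 (mod 27269).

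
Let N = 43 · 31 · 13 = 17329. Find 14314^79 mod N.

Mod 43: 14314 ≡ 38; by Fermat, exponent reduces to 79 mod 42 = 37; 38^37 ≡ 40 (mod 43).
Mod 31: 14314 ≡ 23; by Fermat, exponent reduces to 79 mod 30 = 19; 23^19 ≡ 27 (mod 31).
Mod 13: 14314 ≡ 1; by Fermat, exponent reduces to 79 mod 12 = 7; 1^7 ≡ 1 (mod 13).
Combine by CRT: x ≡ 40 (mod 43), x ≡ 27 (mod 31), x ≡ 1 (mod 13) ⇒ x ≡ 10102 (mod 17329).

10102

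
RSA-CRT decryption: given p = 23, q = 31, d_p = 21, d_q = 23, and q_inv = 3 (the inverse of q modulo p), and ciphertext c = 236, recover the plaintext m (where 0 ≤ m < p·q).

257

m₁ = c^(d_p) mod p: c ≡ 6 (mod 23), and 6^21 mod 23 = 4.
m₂ = c^(d_q) mod q: c ≡ 19 (mod 31), and 19^23 mod 31 = 9.
h = q_inv·(m₁ − m₂) mod p = 3·(4 − 9) mod 23 = 8.
m = m₂ + h·q = 9 + 8·31 = 257.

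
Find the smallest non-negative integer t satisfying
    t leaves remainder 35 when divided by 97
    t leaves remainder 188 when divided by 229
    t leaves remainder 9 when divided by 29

The moduli are pairwise coprime; N = 97·229·29 = 644177.
N/97 = 6641; 6641 ≡ 45 (mod 97); 45·69 ≡ 1, so inverse 69.
N/229 = 2813; 2813 ≡ 65 (mod 229); 65·74 ≡ 1, so inverse 74.
N/29 = 22213; 22213 ≡ 28 (mod 29); 28·28 ≡ 1, so inverse 28.
t ≡ 35·6641·69 + 188·2813·74 + 9·22213·28 = 60770147.
60770147 mod 644177 = 217509.

217509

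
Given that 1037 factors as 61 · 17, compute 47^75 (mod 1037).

123

Mod 61: 47 ≡ 47; by Fermat, exponent reduces to 75 mod 60 = 15; 47^15 ≡ 1 (mod 61).
Mod 17: 47 ≡ 13; by Fermat, exponent reduces to 75 mod 16 = 11; 13^11 ≡ 4 (mod 17).
Combine by CRT: x ≡ 1 (mod 61), x ≡ 4 (mod 17) ⇒ x ≡ 123 (mod 1037).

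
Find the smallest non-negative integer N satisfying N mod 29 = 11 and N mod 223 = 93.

4999

Combine the congruences pairwise.
From N ≡ 11 (mod 29) write N = 11 + 29t. Substituting into N ≡ 93 (mod 223) gives 29t ≡ 82 (mod 223), and since 29⁻¹ ≡ 100 (mod 223), t ≡ 172. Hence N ≡ 11 + 29·172 = 4999 (mod 6467).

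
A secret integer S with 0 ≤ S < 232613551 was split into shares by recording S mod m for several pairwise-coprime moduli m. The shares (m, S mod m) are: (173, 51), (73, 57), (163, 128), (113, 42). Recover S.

179998420

From S ≡ 51 (mod 173) write S = 51 + 173t. Substituting into S ≡ 57 (mod 73) gives 173t ≡ 6 (mod 73), and since 27⁻¹ ≡ 46 (mod 73), t ≡ 57. Hence S ≡ 51 + 173·57 = 9912 (mod 12629).
From S ≡ 9912 (mod 12629) write S = 9912 + 12629t. Substituting into S ≡ 128 (mod 163) gives 12629t ≡ 159 (mod 163), and since 78⁻¹ ≡ 23 (mod 163), t ≡ 71. Hence S ≡ 9912 + 12629·71 = 906571 (mod 2058527).
From S ≡ 906571 (mod 2058527) write S = 906571 + 2058527t. Substituting into S ≡ 42 (mod 113) gives 2058527t ≡ 70 (mod 113), and since 6⁻¹ ≡ 19 (mod 113), t ≡ 87. Hence S ≡ 906571 + 2058527·87 = 179998420 (mod 232613551).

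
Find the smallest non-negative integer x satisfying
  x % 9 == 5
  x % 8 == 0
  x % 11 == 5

104

The moduli are pairwise coprime; N = 9·8·11 = 792.
N/9 = 88; 88 ≡ 7 (mod 9); 7·4 ≡ 1, so inverse 4.
N/8 = 99; 99 ≡ 3 (mod 8); 3·3 ≡ 1, so inverse 3.
N/11 = 72; 72 ≡ 6 (mod 11); 6·2 ≡ 1, so inverse 2.
x ≡ 5·88·4 + 0·99·3 + 5·72·2 = 2480.
2480 mod 792 = 104.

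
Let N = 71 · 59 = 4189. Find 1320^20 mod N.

Mod 71: 1320 ≡ 42; 42^20 ≡ 32 (mod 71).
Mod 59: 1320 ≡ 22; 22^20 ≡ 15 (mod 59).
Combine by CRT: x ≡ 32 (mod 71), x ≡ 15 (mod 59) ⇒ x ≡ 2375 (mod 4189).

2375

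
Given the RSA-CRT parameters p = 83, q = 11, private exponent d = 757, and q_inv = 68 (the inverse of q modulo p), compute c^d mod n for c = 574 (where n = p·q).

d_p = d mod (p−1) = 757 mod 82 = 19; d_q = d mod (q−1) = 7.
m₁ = c^(d_p) mod p: c ≡ 76 (mod 83), and 76^19 mod 83 = 20.
m₂ = c^(d_q) mod q: c ≡ 2 (mod 11), and 2^7 mod 11 = 7.
h = q_inv·(m₁ − m₂) mod p = 68·(20 − 7) mod 83 = 54.
m = m₂ + h·q = 7 + 54·11 = 601.

601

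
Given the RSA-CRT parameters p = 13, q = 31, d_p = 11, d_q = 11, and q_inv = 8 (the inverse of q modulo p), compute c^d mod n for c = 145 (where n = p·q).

384

m₁ = c^(d_p) mod p: c ≡ 2 (mod 13), and 2^11 mod 13 = 7.
m₂ = c^(d_q) mod q: c ≡ 21 (mod 31), and 21^11 mod 31 = 12.
h = q_inv·(m₁ − m₂) mod p = 8·(7 − 12) mod 13 = 12.
m = m₂ + h·q = 12 + 12·31 = 384.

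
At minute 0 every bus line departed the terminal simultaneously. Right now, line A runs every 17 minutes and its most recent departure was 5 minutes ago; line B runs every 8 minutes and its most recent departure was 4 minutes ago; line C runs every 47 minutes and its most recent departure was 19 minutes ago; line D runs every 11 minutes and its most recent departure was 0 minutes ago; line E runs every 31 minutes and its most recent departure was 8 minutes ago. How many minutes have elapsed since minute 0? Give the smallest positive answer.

1064052

From t ≡ 5 (mod 17) write t = 5 + 17s. Substituting into t ≡ 4 (mod 8) gives 17s ≡ 7 (mod 8), and since 1⁻¹ ≡ 1 (mod 8), s ≡ 7. Hence t ≡ 5 + 17·7 = 124 (mod 136).
From t ≡ 124 (mod 136) write t = 124 + 136s. Substituting into t ≡ 19 (mod 47) gives 136s ≡ 36 (mod 47), and since 42⁻¹ ≡ 28 (mod 47), s ≡ 21. Hence t ≡ 124 + 136·21 = 2980 (mod 6392).
From t ≡ 2980 (mod 6392) write t = 2980 + 6392s. Substituting into t ≡ 0 (mod 11) gives 6392s ≡ 1 (mod 11), and since 1⁻¹ ≡ 1 (mod 11), s ≡ 1. Hence t ≡ 2980 + 6392·1 = 9372 (mod 70312).
From t ≡ 9372 (mod 70312) write t = 9372 + 70312s. Substituting into t ≡ 8 (mod 31) gives 70312s ≡ 29 (mod 31), and since 4⁻¹ ≡ 8 (mod 31), s ≡ 15. Hence t ≡ 9372 + 70312·15 = 1064052 (mod 2179672).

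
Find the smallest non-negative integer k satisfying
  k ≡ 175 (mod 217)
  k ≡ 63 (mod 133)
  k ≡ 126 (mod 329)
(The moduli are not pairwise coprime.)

137319

Combine the congruences pairwise.
gcd(217, 133) = 7 and 7 | (63 − 175), so the pair is consistent; merging gives k ≡ 1260 (mod 4123), where 4123 = lcm(217, 133).
gcd(4123, 329) = 7 and 7 | (126 − 1260), so the pair is consistent; merging gives k ≡ 137319 (mod 193781), where 193781 = lcm(4123, 329).
The solution is unique modulo lcm(217, 133, 329) = 193781.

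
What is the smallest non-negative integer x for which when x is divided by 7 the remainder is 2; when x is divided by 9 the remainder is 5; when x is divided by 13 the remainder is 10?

23

From x ≡ 2 (mod 7) write x = 2 + 7t. Substituting into x ≡ 5 (mod 9) gives 7t ≡ 3 (mod 9), and since 7⁻¹ ≡ 4 (mod 9), t ≡ 3. Hence x ≡ 2 + 7·3 = 23 (mod 63).
From x ≡ 23 (mod 63) write x = 23 + 63t. Substituting into x ≡ 10 (mod 13) gives 63t ≡ 0 (mod 13), and since 11⁻¹ ≡ 6 (mod 13), t ≡ 0. Hence x ≡ 23 + 63·0 = 23 (mod 819).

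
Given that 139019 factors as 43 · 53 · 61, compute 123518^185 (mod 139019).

64140

Mod 43: 123518 ≡ 22; by Fermat, exponent reduces to 185 mod 42 = 17; 22^17 ≡ 27 (mod 43).
Mod 53: 123518 ≡ 28; by Fermat, exponent reduces to 185 mod 52 = 29; 28^29 ≡ 10 (mod 53).
Mod 61: 123518 ≡ 54; by Fermat, exponent reduces to 185 mod 60 = 5; 54^5 ≡ 29 (mod 61).
Combine by CRT: x ≡ 27 (mod 43), x ≡ 10 (mod 53), x ≡ 29 (mod 61) ⇒ x ≡ 64140 (mod 139019).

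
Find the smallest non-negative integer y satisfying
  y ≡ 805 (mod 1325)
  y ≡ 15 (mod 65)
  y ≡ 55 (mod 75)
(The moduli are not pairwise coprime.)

Combine the congruences pairwise.
gcd(1325, 65) = 5 and 5 | (15 − 805), so the pair is consistent; merging gives y ≡ 14055 (mod 17225), where 17225 = lcm(1325, 65).
gcd(17225, 75) = 25 and 25 | (55 − 14055), so the pair is consistent; merging gives y ≡ 48505 (mod 51675), where 51675 = lcm(17225, 75).
The solution is unique modulo lcm(1325, 65, 75) = 51675.

48505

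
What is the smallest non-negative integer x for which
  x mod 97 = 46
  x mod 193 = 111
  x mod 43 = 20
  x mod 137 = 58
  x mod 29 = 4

Combine the congruences pairwise.
From x ≡ 46 (mod 97) write x = 46 + 97t. Substituting into x ≡ 111 (mod 193) gives 97t ≡ 65 (mod 193), and since 97⁻¹ ≡ 2 (mod 193), t ≡ 130. Hence x ≡ 46 + 97·130 = 12656 (mod 18721).
From x ≡ 12656 (mod 18721) write x = 12656 + 18721t. Substituting into x ≡ 20 (mod 43) gives 18721t ≡ 6 (mod 43), and since 16⁻¹ ≡ 35 (mod 43), t ≡ 38. Hence x ≡ 12656 + 18721·38 = 724054 (mod 805003).
From x ≡ 724054 (mod 805003) write x = 724054 + 805003t. Substituting into x ≡ 58 (mod 137) gives 805003t ≡ 49 (mod 137), and since 128⁻¹ ≡ 76 (mod 137), t ≡ 25. Hence x ≡ 724054 + 805003·25 = 20849129 (mod 110285411).
From x ≡ 20849129 (mod 110285411) write x = 20849129 + 110285411t. Substituting into x ≡ 4 (mod 29) gives 110285411t ≡ 19 (mod 29), and since 6⁻¹ ≡ 5 (mod 29), t ≡ 8. Hence x ≡ 20849129 + 110285411·8 = 903132417 (mod 3198276919).

903132417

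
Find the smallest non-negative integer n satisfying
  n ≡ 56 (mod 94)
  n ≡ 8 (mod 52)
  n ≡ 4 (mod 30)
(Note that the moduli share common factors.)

5884

gcd(94, 52) = 2 and 2 | (8 − 56), so the pair is consistent; merging gives n ≡ 996 (mod 2444), where 2444 = lcm(94, 52).
gcd(2444, 30) = 2 and 2 | (4 − 996), so the pair is consistent; merging gives n ≡ 5884 (mod 36660), where 36660 = lcm(2444, 30).
The solution is unique modulo lcm(94, 52, 30) = 36660.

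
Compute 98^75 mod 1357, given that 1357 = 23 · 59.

Mod 23: 98 ≡ 6; by Fermat, exponent reduces to 75 mod 22 = 9; 6^9 ≡ 16 (mod 23).
Mod 59: 98 ≡ 39; by Fermat, exponent reduces to 75 mod 58 = 17; 39^17 ≡ 31 (mod 59).
Combine by CRT: x ≡ 16 (mod 23), x ≡ 31 (mod 59) ⇒ x ≡ 798 (mod 1357).

798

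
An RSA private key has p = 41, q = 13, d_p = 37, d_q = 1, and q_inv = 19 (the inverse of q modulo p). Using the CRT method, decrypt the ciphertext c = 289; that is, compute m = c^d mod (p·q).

m₁ = c^(d_p) mod p: c ≡ 2 (mod 41), and 2^37 mod 41 = 36.
m₂ = c^(d_q) mod q: c ≡ 3 (mod 13), and 3^1 mod 13 = 3.
h = q_inv·(m₁ − m₂) mod p = 19·(36 − 3) mod 41 = 12.
m = m₂ + h·q = 3 + 12·13 = 159.

159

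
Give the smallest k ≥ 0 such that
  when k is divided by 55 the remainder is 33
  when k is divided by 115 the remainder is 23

253

gcd(55, 115) = 5 and 5 | (23 − 33), so the pair is consistent; merging gives k ≡ 253 (mod 1265), where 1265 = lcm(55, 115).
The solution is unique modulo lcm(55, 115) = 1265.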